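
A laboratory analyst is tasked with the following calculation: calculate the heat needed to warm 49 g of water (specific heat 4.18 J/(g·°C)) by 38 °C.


q = mcΔT = 49 × 4.18 × 38
= 7783.16 J

7783.16 J


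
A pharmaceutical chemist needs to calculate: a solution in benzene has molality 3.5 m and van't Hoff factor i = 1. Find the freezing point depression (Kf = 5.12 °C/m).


ΔTf = Kf × m × i
= 5.12 × 3.5 × 1
= 17.92 °C

17.92 °C


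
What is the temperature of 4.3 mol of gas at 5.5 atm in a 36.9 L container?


PV = nRT  (R = 0.08206 L·atm/(mol·K))
T = PV/(nR) = 5.5×36.9/(4.3×0.08206)
= 202.95/0.352858
= 575.16 K

575.16 K


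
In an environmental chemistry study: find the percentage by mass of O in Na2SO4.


M(Na2SO4) = 2×22.99 + 1×32.07 + 4×16.0 = 142.05 g/mol
Mass of O = 4 × 16.0 = 64.00 g/mol
% O = 64.00/142.05 × 100 = 45.05%

45.05%


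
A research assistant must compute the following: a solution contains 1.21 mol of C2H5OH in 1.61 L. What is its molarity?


M = n/V = 1.21/1.61 = 0.752 mol/L

0.752 M


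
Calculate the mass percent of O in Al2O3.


M(Al2O3) = 2×26.98 + 3×16.0 = 101.96 g/mol
Mass of O = 3 × 16.0 = 48.00 g/mol
% O = 48.00/101.96 × 100 = 47.08%

47.08%


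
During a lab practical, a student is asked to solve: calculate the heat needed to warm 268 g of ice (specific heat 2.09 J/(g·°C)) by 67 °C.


q = mcΔT = 268 × 2.09 × 67
= 37528.04 J

37528.04 J


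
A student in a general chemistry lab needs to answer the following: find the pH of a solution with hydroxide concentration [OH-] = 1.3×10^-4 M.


pOH = -log10([OH-]) = -log10(1.3×10^-4)
= 4 - log10(1.3) = 3.89
pH = 14 - pOH = 14 - 3.89 = 10.11

10.11


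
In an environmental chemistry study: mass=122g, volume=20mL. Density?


ρ = mass/volume
= 122/20
= 6.1 g/mL

6.1 g/mL


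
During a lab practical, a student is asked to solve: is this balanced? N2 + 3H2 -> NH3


Equation: N2 + 3H2 -> NH3
Check atoms: H: 6≠3, N: 2≠1
Not balanced

No, not balanced


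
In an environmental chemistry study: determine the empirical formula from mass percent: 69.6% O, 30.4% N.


Assume 100 g sample. Moles of each element:
  O: 69.6/16.0 = 4.35 mol
  N: 30.4/14.01 = 2.17 mol
Divide by smallest (2.17):
  O: 4.35/2.17 = 2.0
  N: 2.17/2.17 = 1.0
Empirical formula: NO2

NO2


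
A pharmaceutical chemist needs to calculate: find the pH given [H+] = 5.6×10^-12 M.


pH = -log10([H+]) = -log10(5.6×10^-12)
= 12 - log10(5.6)
= 12 - 0.75
= 11.25

11.25


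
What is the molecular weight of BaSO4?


M(BaSO4) = 1×137.33 + 1×32.07 + 4×16.0
= 137.33 + 32.07 + 64.0
= 233.4 g/mol

233.4 g/mol


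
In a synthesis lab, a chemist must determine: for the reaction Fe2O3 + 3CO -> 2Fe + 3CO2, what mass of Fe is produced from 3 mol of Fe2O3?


Mole ratio Fe:Fe2O3 = 2:1
n(Fe) = 3 × 2/1 = 6.000 mol
mass = 6.000 × 55.85 = 335.1 g

335.1 g


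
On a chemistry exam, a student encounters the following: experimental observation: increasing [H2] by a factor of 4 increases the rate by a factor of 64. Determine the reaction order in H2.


rate ∝ [H2]^n
4^n = 64 → n = 3
Order in H2: 3

3


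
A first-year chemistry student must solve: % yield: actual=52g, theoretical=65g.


% yield = actual/theoretical × 100
= 52/65 × 100
= 80.0%

80.0%


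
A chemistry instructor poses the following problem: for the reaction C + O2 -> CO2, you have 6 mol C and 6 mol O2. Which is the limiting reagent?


Mole ratio available / coefficient:
  C: 6/1 = 6.000
  O2: 6/1 = 6.000
Smaller ratio is limiting.

neither (stoichiometric); C and O2 are fully consumed


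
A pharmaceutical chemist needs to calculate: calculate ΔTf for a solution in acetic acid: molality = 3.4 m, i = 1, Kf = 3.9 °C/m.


ΔTf = Kf × m × i
= 3.9 × 3.4 × 1
= 13.26 °C

13.26 °C


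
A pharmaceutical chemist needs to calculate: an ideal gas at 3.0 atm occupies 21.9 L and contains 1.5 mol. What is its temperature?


PV = nRT  (R = 0.08206 L·atm/(mol·K))
T = PV/(nR) = 3.0×21.9/(1.5×0.08206)
= 65.70/0.123090
= 533.76 K

533.76 K


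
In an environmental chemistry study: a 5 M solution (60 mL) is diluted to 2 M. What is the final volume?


C1V1 = C2V2
5 × 60 = 2 × V2
V2 = 300/2 = 150.0 mL

150.0 mL


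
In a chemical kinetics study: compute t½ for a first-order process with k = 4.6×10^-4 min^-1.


t½ = ln2/k = 0.693147/(4.6×10^-4 min^-1)
= 1507 min

1507 min


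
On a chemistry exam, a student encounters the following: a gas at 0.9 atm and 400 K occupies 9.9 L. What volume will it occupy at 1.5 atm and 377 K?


P1V1/T1 = P2V2/T2
V2 = P1V1T2/(T1P2)
= 0.9×9.9×377/(400×1.5)
= 5.598 L

5.598 L


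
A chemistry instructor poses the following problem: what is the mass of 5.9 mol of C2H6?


M(C2H6) = 30.07 g/mol
mass = n × M = 5.9 × 30.07 = 177.41 g

177.41 g


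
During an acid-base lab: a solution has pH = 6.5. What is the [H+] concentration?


[H+] = 10^(-pH) = 10^(-6.5)
= 3.16×10^-7 M

3.16×10^-7 M


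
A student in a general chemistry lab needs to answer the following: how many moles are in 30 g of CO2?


M(CO2) = 44.01 g/mol
n = mass/M = 30/44.01 = 0.6817 mol

0.6817 mol


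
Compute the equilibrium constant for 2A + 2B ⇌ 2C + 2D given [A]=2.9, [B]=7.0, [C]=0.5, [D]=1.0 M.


Kc = [C]^2[D]^2/([A]^2[B]^2)
= (0.5^2 × 1.0^2)/(2.9^2 × 7.0^2)
= 0.25/412.09
= 6.067×10^-4

6.067×10^-4


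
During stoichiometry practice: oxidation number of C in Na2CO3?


2(+1) + x + 3(-2) = 0, so x = +4
Oxidation number: +4

+4


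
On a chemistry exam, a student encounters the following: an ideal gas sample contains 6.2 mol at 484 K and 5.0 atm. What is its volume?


PV = nRT  (R = 0.08206 L·atm/(mol·K))
V = nRT/P = 6.2×0.08206×484/5.0
= 49.249 L

49.249 L


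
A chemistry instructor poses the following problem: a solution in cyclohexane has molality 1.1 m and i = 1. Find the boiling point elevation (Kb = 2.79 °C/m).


ΔTb = Kb × m × i
= 2.79 × 1.1 × 1
= 3.069 °C

3.069 °C


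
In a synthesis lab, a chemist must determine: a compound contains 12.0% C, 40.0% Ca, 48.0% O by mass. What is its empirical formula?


Assume 100 g sample. Moles of each element:
  C: 12.0/12.01 = 0.999 mol
  Ca: 40.0/40.08 = 0.998 mol
  O: 48.0/16.0 = 3.0 mol
Divide by smallest (0.998):
  C: 0.999/0.998 = 1.0
  Ca: 0.998/0.998 = 1.0
  O: 3.0/0.998 = 3.01
Empirical formula: CaCO3

CaCO3


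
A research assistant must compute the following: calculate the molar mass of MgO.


M(MgO) = 1×24.31 + 1×16.0
= 24.31 + 16.0
= 40.31 g/mol

40.31 g/mol


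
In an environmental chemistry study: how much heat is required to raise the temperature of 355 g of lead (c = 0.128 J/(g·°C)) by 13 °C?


q = mcΔT = 355 × 0.128 × 13
= 590.72 J

590.72 J


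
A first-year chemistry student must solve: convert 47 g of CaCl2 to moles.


M(CaCl2) = 110.98 g/mol
n = mass/M = 47/110.98 = 0.4235 mol

0.4235 mol


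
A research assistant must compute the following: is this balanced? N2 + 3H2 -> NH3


Equation: N2 + 3H2 -> NH3
Check atoms: H: 6≠3, N: 2≠1
Not balanced

No, not balanced


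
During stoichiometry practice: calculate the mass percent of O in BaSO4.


M(BaSO4) = 1×137.33 + 1×32.07 + 4×16.0 = 233.40 g/mol
Mass of O = 4 × 16.0 = 64.00 g/mol
% O = 64.00/233.40 × 100 = 27.42%

27.42%


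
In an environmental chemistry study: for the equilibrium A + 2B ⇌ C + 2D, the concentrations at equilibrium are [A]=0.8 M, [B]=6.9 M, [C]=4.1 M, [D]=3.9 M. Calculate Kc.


Kc = [C][D]^2/([A][B]^2)
= (4.1^1 × 3.9^2)/(0.8^1 × 6.9^2)
= 62.361/38.088
= 1.637

1.637


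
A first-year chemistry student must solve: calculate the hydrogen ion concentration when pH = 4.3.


[H+] = 10^(-pH) = 10^(-4.3)
= 5.01×10^-5 M

5.01×10^-5 M


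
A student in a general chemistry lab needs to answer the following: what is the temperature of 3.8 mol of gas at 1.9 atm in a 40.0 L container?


PV = nRT  (R = 0.08206 L·atm/(mol·K))
T = PV/(nR) = 1.9×40.0/(3.8×0.08206)
= 76.00/0.311828
= 243.72 K

243.72 K


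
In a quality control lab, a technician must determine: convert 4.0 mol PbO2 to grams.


M(PbO2) = 239.2 g/mol
mass = n × M = 4.0 × 239.2 = 956.80 g

956.80 g


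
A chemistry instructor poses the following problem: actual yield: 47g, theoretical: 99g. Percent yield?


% yield = actual/theoretical × 100
= 47/99 × 100
= 47.47%

47.47%


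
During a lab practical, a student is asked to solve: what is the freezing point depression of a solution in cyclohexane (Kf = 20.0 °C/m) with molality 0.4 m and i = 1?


ΔTf = Kf × m × i
= 20.0 × 0.4 × 1
= 8.0 °C

8.0 °C


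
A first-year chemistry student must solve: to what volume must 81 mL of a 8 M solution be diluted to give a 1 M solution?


C1V1 = C2V2
8 × 81 = 1 × V2
V2 = 648/1 = 648.0 mL

648.0 mL


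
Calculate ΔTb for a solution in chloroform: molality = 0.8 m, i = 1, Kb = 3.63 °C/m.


ΔTb = Kb × m × i
= 3.63 × 0.8 × 1
= 2.904 °C

2.904 °C


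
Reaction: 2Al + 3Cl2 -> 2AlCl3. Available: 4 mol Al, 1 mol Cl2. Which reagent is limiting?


Mole ratio available / coefficient:
  Al: 4/2 = 2.000
  Cl2: 1/3 = 0.333
Smaller ratio is limiting.

Cl2


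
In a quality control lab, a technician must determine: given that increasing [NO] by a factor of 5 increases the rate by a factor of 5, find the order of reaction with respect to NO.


rate ∝ [NO]^n
5^n = 5 → n = 1
Order in NO: 1

1


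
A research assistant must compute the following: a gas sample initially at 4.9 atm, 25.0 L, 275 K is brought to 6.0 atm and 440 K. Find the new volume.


P1V1/T1 = P2V2/T2
V2 = P1V1T2/(T1P2)
= 4.9×25.0×440/(275×6.0)
= 32.667 L

32.667 L


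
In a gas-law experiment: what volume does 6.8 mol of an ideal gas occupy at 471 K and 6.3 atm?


PV = nRT  (R = 0.08206 L·atm/(mol·K))
V = nRT/P = 6.8×0.08206×471/6.3
= 41.718 L

41.718 L


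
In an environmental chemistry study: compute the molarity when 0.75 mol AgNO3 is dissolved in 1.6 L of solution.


M = n/V = 0.75/1.6 = 0.469 mol/L

0.469 M


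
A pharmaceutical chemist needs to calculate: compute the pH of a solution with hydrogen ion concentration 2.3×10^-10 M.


pH = -log10([H+]) = -log10(2.3×10^-10)
= 10 - log10(2.3)
= 10 - 0.36
= 9.64

9.64


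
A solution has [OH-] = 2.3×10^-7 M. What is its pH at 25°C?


pOH = -log10([OH-]) = -log10(2.3×10^-7)
= 7 - log10(2.3) = 6.64
pH = 14 - pOH = 14 - 6.64 = 7.36

7.36


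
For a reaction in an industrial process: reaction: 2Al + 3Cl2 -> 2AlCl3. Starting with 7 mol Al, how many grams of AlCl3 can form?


Mole ratio AlCl3:Al = 2:2
n(AlCl3) = 7 × 2/2 = 7.000 mol
mass = 7.000 × 133.33 = 933.31 g

933.31 g


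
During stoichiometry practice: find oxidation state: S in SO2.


x + 2(-2) = 0, so x = +4
Oxidation number: +4

+4


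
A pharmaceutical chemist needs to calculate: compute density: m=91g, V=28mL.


ρ = mass/volume
= 91/28
= 3.25 g/mL

3.25 g/mL


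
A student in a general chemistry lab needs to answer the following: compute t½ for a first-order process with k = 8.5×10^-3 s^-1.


t½ = ln2/k = 0.693147/(8.5×10^-3 s^-1)
= 81.55 s

81.55 s


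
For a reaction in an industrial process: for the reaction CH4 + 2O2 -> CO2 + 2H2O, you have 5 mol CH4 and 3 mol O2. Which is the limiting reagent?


Mole ratio available / coefficient:
  CH4: 5/1 = 5.000
  O2: 3/2 = 1.500
Smaller ratio is limiting.

O2


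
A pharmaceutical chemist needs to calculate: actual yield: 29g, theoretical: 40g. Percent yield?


% yield = actual/theoretical × 100
= 29/40 × 100
= 72.5%

72.5%


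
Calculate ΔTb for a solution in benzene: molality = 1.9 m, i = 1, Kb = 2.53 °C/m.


ΔTb = Kb × m × i
= 2.53 × 1.9 × 1
= 4.807 °C

4.807 °C


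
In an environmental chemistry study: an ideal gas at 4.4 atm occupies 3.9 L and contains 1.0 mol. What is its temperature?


PV = nRT  (R = 0.08206 L·atm/(mol·K))
T = PV/(nR) = 4.4×3.9/(1.0×0.08206)
= 17.16/0.082060
= 209.12 K

209.12 K


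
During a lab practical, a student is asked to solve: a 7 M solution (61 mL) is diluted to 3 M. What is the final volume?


C1V1 = C2V2
7 × 61 = 3 × V2
V2 = 427/3 = 142.33 mL

142.33 mL


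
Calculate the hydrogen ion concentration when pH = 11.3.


[H+] = 10^(-pH) = 10^(-11.3)
= 5.01×10^-12 M

5.01×10^-12 M


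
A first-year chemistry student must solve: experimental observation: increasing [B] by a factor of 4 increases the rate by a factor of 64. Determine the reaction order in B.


rate ∝ [B]^n
4^n = 64 → n = 3
Order in B: 3

3


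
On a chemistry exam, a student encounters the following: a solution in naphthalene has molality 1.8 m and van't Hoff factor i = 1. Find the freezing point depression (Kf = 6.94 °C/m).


ΔTf = Kf × m × i
= 6.94 × 1.8 × 1
= 12.492 °C

12.492 °C


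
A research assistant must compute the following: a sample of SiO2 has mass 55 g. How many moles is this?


M(SiO2) = 60.09 g/mol
n = mass/M = 55/60.09 = 0.9153 mol

0.9153 mol


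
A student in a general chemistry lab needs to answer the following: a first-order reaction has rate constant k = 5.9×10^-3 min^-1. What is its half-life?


t½ = ln2/k = 0.693147/(5.9×10^-3 min^-1)
= 117.5 min

117.5 min


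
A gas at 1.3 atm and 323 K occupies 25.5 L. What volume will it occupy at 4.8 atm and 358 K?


P1V1/T1 = P2V2/T2
V2 = P1V1T2/(T1P2)
= 1.3×25.5×358/(323×4.8)
= 7.655 L

7.655 L


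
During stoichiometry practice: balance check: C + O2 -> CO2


Equation: C + O2 -> CO2
Check atoms: C: 1=1, O: 2=2
Balanced

Yes, balanced


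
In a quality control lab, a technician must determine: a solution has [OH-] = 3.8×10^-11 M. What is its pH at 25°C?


pOH = -log10([OH-]) = -log10(3.8×10^-11)
= 11 - log10(3.8) = 10.42
pH = 14 - pOH = 14 - 10.42 = 3.58

3.58


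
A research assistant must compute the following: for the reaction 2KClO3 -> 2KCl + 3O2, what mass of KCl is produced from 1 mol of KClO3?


Mole ratio KCl:KClO3 = 2:2
n(KCl) = 1 × 2/2 = 1.000 mol
mass = 1.000 × 74.55 = 74.55 g

74.55 g


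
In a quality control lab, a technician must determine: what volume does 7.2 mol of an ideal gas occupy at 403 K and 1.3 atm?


PV = nRT  (R = 0.08206 L·atm/(mol·K))
V = nRT/P = 7.2×0.08206×403/1.3
= 183.158 L

183.158 L


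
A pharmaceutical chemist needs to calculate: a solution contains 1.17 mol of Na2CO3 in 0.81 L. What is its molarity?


M = n/V = 1.17/0.81 = 1.444 mol/L

1.444 M


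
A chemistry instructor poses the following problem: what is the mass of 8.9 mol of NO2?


M(NO2) = 46.01 g/mol
mass = n × M = 8.9 × 46.01 = 409.49 g

409.49 g


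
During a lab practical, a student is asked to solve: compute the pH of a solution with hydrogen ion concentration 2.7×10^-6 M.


pH = -log10([H+]) = -log10(2.7×10^-6)
= 6 - log10(2.7)
= 6 - 0.43
= 5.57

5.57


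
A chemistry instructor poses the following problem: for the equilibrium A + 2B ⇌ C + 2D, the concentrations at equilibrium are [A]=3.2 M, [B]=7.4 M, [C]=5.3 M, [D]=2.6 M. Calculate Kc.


Kc = [C][D]^2/([A][B]^2)
= (5.3^1 × 2.6^2)/(3.2^1 × 7.4^2)
= 35.828/175.232
= 0.2045

0.2045


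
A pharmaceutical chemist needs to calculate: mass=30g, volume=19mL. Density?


ρ = mass/volume
= 30/19
= 1.579 g/mL

1.579 g/mL


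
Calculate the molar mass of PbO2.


M(PbO2) = 1×207.2 + 2×16.0
= 207.2 + 32.0
= 239.2 g/mol

239.2 g/mol


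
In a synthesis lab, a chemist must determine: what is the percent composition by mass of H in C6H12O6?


M(C6H12O6) = 6×12.01 + 12×1.008 + 6×16.0 = 180.156 g/mol
Mass of H = 12 × 1.008 = 12.096 g/mol
% H = 12.096/180.156 × 100 = 6.71%

6.71%


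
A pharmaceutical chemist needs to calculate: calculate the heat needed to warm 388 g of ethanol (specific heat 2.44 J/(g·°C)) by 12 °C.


q = mcΔT = 388 × 2.44 × 12
= 11360.64 J

11360.64 J


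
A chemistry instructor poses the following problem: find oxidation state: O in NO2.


O is usually -2
Oxidation number: -2

-2


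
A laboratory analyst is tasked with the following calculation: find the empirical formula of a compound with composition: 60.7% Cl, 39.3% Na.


Assume 100 g sample. Moles of each element:
  Cl: 60.7/35.45 = 1.712 mol
  Na: 39.3/22.99 = 1.709 mol
Divide by smallest (1.709):
  Cl: 1.712/1.709 = 1.0
  Na: 1.709/1.709 = 1.0
Empirical formula: NaCl

NaCl


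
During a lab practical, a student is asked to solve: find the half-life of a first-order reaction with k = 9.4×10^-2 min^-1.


t½ = ln2/k = 0.693147/(9.4×10^-2 min^-1)
= 7.374 min

7.374 min


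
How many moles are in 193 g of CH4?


M(CH4) = 16.04 g/mol
n = mass/M = 193/16.04 = 12.0324 mol

12.0324 mol


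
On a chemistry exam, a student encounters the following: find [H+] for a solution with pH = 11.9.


[H+] = 10^(-pH) = 10^(-11.9)
= 1.26×10^-12 M

1.26×10^-12 M


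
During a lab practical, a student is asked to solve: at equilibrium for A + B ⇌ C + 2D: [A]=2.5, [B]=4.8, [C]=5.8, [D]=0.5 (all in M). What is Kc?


Kc = [C][D]^2/([A][B])
= (5.8^1 × 0.5^2)/(2.5^1 × 4.8^1)
= 1.45/12
= 0.1208

0.1208


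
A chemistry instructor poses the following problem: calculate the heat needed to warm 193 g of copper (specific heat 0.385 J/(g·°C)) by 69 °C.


q = mcΔT = 193 × 0.385 × 69
= 5127.05 J

5127.05 J


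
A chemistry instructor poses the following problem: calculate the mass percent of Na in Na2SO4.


M(Na2SO4) = 2×22.99 + 1×32.07 + 4×16.0 = 142.05 g/mol
Mass of Na = 2 × 22.99 = 45.98 g/mol
% Na = 45.98/142.05 × 100 = 32.37%

32.37%


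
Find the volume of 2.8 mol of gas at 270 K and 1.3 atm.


PV = nRT  (R = 0.08206 L·atm/(mol·K))
V = nRT/P = 2.8×0.08206×270/1.3
= 47.721 L

47.721 L


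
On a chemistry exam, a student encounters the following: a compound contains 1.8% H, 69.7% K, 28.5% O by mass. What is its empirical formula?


Assume 100 g sample. Moles of each element:
  H: 1.8/1.008 = 1.786 mol
  K: 69.7/39.1 = 1.783 mol
  O: 28.5/16.0 = 1.781 mol
Divide by smallest (1.781):
  H: 1.786/1.781 = 1.0
  K: 1.783/1.781 = 1.0
  O: 1.781/1.781 = 1.0
Empirical formula: KOH

KOH


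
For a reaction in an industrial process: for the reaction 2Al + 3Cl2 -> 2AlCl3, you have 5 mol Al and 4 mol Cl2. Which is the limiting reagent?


Mole ratio available / coefficient:
  Al: 5/2 = 2.500
  Cl2: 4/3 = 1.333
Smaller ratio is limiting.

Cl2


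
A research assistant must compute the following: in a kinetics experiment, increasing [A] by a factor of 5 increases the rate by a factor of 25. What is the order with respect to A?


rate ∝ [A]^n
5^n = 25 → n = 2
Order in A: 2

2


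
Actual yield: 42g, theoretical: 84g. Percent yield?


% yield = actual/theoretical × 100
= 42/84 × 100
= 50.0%

50.0%


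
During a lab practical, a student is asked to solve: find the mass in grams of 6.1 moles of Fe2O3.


M(Fe2O3) = 159.7 g/mol
mass = n × M = 6.1 × 159.7 = 974.17 g

974.17 g


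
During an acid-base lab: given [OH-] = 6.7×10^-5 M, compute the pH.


pOH = -log10([OH-]) = -log10(6.7×10^-5)
= 5 - log10(6.7) = 4.17
pH = 14 - pOH = 14 - 4.17 = 9.83

9.83


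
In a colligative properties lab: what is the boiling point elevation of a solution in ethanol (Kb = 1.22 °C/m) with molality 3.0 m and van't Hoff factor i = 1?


ΔTb = Kb × m × i
= 1.22 × 3.0 × 1
= 3.66 °C

3.66 °C


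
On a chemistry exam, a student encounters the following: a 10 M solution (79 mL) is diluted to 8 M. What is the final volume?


C1V1 = C2V2
10 × 79 = 8 × V2
V2 = 790/8 = 98.75 mL

98.75 mL


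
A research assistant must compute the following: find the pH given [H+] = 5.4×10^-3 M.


pH = -log10([H+]) = -log10(5.4×10^-3)
= 3 - log10(5.4)
= 3 - 0.73
= 2.27

2.27


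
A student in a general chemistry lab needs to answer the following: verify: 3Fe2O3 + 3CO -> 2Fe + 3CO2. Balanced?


Equation: 3Fe2O3 + 3CO -> 2Fe + 3CO2
Check atoms: C: 3=3, Fe: 6≠2, O: 12≠6
Not balanced

No, not balanced


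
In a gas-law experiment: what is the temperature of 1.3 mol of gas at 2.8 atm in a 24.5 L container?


PV = nRT  (R = 0.08206 L·atm/(mol·K))
T = PV/(nR) = 2.8×24.5/(1.3×0.08206)
= 68.60/0.106678
= 643.06 K

643.06 K


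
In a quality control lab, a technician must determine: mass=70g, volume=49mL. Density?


ρ = mass/volume
= 70/49
= 1.429 g/mL

1.429 g/mL


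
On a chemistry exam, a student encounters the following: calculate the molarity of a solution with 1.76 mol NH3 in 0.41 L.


M = n/V = 1.76/0.41 = 4.293 mol/L

4.293 M


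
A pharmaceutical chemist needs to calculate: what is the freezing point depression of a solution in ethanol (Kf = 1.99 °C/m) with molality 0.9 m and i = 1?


ΔTf = Kf × m × i
= 1.99 × 0.9 × 1
= 1.791 °C

1.791 °C


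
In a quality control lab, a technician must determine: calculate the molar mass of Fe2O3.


M(Fe2O3) = 2×55.85 + 3×16.0
= 111.7 + 48.0
= 159.7 g/mol

159.7 g/mol


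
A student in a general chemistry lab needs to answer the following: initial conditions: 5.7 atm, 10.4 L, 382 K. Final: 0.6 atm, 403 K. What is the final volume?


P1V1/T1 = P2V2/T2
V2 = P1V1T2/(T1P2)
= 5.7×10.4×403/(382×0.6)
= 104.231 L

104.231 L


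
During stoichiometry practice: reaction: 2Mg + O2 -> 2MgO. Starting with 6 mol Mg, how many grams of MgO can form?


Mole ratio MgO:Mg = 2:2
n(MgO) = 6 × 2/2 = 6.000 mol
mass = 6.000 × 40.31 = 241.86 g

241.86 g


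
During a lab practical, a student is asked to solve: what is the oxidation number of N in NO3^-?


x + 3(-2) = -1, so x = +5
Oxidation number: +5

+5


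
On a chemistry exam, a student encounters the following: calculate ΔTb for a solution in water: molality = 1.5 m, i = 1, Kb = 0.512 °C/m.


ΔTb = Kb × m × i
= 0.512 × 1.5 × 1
= 0.768 °C

0.768 °C


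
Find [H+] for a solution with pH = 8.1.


[H+] = 10^(-pH) = 10^(-8.1)
= 7.94×10^-9 M

7.94×10^-9 M


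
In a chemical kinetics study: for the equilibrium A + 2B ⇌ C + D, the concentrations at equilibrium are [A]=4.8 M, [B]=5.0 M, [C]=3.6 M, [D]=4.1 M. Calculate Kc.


Kc = [C][D]/([A][B]^2)
= (3.6^1 × 4.1^1)/(4.8^1 × 5.0^2)
= 14.76/120
= 0.1230

0.1230


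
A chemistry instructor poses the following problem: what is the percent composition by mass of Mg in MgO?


M(MgO) = 1×24.31 + 1×16.0 = 40.31 g/mol
Mass of Mg = 1 × 24.31 = 24.31 g/mol
% Mg = 24.31/40.31 × 100 = 60.31%

60.31%


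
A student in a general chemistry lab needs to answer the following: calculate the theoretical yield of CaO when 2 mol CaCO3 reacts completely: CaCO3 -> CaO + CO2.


Mole ratio CaO:CaCO3 = 1:1
n(CaO) = 2 × 1/1 = 2.000 mol
mass = 2.000 × 56.08 = 112.16 g

112.16 g


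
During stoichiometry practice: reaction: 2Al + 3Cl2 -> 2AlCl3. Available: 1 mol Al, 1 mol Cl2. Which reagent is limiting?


Mole ratio available / coefficient:
  Al: 1/2 = 0.500
  Cl2: 1/3 = 0.333
Smaller ratio is limiting.

Cl2


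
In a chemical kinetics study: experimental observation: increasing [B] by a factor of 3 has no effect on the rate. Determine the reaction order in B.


rate ∝ [B]^n
rate ∝ [B]^0
Order in B: 0

0


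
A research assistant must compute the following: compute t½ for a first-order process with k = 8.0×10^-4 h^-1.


t½ = ln2/k = 0.693147/(8.0×10^-4 h^-1)
= 866.4 h

866.4 h


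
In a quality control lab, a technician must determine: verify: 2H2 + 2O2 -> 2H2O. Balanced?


Equation: 2H2 + 2O2 -> 2H2O
Check atoms: H: 4=4, O: 4≠2
Not balanced

No, not balanced


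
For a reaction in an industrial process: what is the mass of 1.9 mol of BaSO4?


M(BaSO4) = 233.4 g/mol
mass = n × M = 1.9 × 233.4 = 443.46 g

443.46 g


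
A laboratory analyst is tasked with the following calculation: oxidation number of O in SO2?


O is usually -2
Oxidation number: -2

-2


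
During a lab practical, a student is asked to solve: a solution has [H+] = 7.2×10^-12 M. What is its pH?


pH = -log10([H+]) = -log10(7.2×10^-12)
= 12 - log10(7.2)
= 12 - 0.86
= 11.14

11.14


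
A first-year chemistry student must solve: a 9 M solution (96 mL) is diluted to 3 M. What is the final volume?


C1V1 = C2V2
9 × 96 = 3 × V2
V2 = 864/3 = 288.0 mL

288.0 mL


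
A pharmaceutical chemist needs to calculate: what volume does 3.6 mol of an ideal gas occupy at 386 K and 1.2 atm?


PV = nRT  (R = 0.08206 L·atm/(mol·K))
V = nRT/P = 3.6×0.08206×386/1.2
= 95.025 L

95.025 L


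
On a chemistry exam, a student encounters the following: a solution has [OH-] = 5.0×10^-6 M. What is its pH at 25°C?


pOH = -log10([OH-]) = -log10(5.0×10^-6)
= 6 - log10(5.0) = 5.3
pH = 14 - pOH = 14 - 5.3 = 8.7

8.7


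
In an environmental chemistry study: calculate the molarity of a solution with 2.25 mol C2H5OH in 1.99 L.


M = n/V = 2.25/1.99 = 1.131 mol/L

1.131 M


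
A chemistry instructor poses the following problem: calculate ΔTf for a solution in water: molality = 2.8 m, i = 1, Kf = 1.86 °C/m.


ΔTf = Kf × m × i
= 1.86 × 2.8 × 1
= 5.208 °C

5.208 °C


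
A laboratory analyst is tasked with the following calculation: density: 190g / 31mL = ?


ρ = mass/volume
= 190/31
= 6.129 g/mL

6.129 g/mL


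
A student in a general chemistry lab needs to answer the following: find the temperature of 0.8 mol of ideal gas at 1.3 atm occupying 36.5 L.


PV = nRT  (R = 0.08206 L·atm/(mol·K))
T = PV/(nR) = 1.3×36.5/(0.8×0.08206)
= 47.45/0.065648
= 722.79 K

722.79 K


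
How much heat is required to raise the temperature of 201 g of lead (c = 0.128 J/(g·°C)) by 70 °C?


q = mcΔT = 201 × 0.128 × 70
= 1800.96 J

1800.96 J


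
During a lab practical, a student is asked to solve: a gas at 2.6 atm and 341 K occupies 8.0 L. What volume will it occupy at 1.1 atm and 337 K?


P1V1/T1 = P2V2/T2
V2 = P1V1T2/(T1P2)
= 2.6×8.0×337/(341×1.1)
= 18.687 L

18.687 L


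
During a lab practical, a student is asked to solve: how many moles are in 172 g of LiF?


M(LiF) = 25.94 g/mol
n = mass/M = 172/25.94 = 6.6307 mol

6.6307 mol


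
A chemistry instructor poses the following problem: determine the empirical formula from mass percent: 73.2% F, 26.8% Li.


Assume 100 g sample. Moles of each element:
  F: 73.2/19.0 = 3.853 mol
  Li: 26.8/6.94 = 3.862 mol
Divide by smallest (3.853):
  F: 3.853/3.853 = 1.0
  Li: 3.862/3.853 = 1.0
Empirical formula: LiF

LiF


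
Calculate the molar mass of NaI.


M(NaI) = 1×22.99 + 1×126.9
= 22.99 + 126.9
= 149.89 g/mol

149.89 g/mol


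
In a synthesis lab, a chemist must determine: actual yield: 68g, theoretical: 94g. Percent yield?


% yield = actual/theoretical × 100
= 68/94 × 100
= 72.34%

72.34%


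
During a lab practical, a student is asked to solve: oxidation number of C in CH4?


x + 4(+1) = 0, so x = -4
Oxidation number: -4

-4


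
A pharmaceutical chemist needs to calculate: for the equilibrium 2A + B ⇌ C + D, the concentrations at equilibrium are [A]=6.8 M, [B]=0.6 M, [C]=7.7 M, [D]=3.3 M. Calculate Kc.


Kc = [C][D]/([A]^2[B])
= (7.7^1 × 3.3^1)/(6.8^2 × 0.6^1)
= 25.41/27.744
= 0.9159

0.9159


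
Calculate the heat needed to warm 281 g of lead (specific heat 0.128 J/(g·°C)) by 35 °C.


q = mcΔT = 281 × 0.128 × 35
= 1258.88 J

1258.88 J


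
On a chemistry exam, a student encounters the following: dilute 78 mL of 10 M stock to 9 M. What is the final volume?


C1V1 = C2V2
10 × 78 = 9 × V2
V2 = 780/9 = 86.67 mL

86.67 mL


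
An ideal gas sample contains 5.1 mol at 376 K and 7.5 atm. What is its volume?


PV = nRT  (R = 0.08206 L·atm/(mol·K))
V = nRT/P = 5.1×0.08206×376/7.5
= 20.981 L

20.981 L


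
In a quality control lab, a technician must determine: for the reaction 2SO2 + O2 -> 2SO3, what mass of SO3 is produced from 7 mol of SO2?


Mole ratio SO3:SO2 = 2:2
n(SO3) = 7 × 2/2 = 7.000 mol
mass = 7.000 × 80.07 = 560.49 g

560.49 g


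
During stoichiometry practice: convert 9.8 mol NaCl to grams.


M(NaCl) = 58.44 g/mol
mass = n × M = 9.8 × 58.44 = 572.71 g

572.71 g


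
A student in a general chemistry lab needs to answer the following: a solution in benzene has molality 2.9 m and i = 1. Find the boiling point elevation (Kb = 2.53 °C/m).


ΔTb = Kb × m × i
= 2.53 × 2.9 × 1
= 7.337 °C

7.337 °C


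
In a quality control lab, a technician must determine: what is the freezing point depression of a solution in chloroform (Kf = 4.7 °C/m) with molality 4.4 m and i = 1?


ΔTf = Kf × m × i
= 4.7 × 4.4 × 1
= 20.68 °C

20.68 °C


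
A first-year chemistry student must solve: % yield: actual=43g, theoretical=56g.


% yield = actual/theoretical × 100
= 43/56 × 100
= 76.79%

76.79%


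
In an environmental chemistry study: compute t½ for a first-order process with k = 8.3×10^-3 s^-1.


t½ = ln2/k = 0.693147/(8.3×10^-3 s^-1)
= 83.51 s

83.51 s


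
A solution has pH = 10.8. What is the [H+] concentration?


[H+] = 10^(-pH) = 10^(-10.8)
= 1.58×10^-11 M

1.58×10^-11 M


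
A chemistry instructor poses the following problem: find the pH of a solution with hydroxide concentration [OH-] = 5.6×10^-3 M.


pOH = -log10([OH-]) = -log10(5.6×10^-3)
= 3 - log10(5.6) = 2.25
pH = 14 - pOH = 14 - 2.25 = 11.75

11.75


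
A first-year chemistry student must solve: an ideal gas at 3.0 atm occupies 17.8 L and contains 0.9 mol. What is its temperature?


PV = nRT  (R = 0.08206 L·atm/(mol·K))
T = PV/(nR) = 3.0×17.8/(0.9×0.08206)
= 53.40/0.073854
= 723.05 K

723.05 K


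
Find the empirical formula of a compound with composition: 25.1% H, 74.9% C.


Assume 100 g sample. Moles of each element:
  H: 25.1/1.008 = 24.901 mol
  C: 74.9/12.01 = 6.236 mol
Divide by smallest (6.236):
  H: 24.901/6.236 = 3.99
  C: 6.236/6.236 = 1.0
Empirical formula: CH4

CH4


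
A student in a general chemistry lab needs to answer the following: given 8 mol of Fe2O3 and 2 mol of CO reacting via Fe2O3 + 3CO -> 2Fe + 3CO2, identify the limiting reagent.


Mole ratio available / coefficient:
  Fe2O3: 8/1 = 8.000
  CO: 2/3 = 0.667
Smaller ratio is limiting.

CO


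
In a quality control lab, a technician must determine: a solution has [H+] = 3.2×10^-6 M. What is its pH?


pH = -log10([H+]) = -log10(3.2×10^-6)
= 6 - log10(3.2)
= 6 - 0.51
= 5.49

5.49


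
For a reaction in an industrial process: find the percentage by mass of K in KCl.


M(KCl) = 1×39.1 + 1×35.45 = 74.55 g/mol
Mass of K = 1 × 39.1 = 39.10 g/mol
% K = 39.10/74.55 × 100 = 52.45%

52.45%


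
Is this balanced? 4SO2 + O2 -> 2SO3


Equation: 4SO2 + O2 -> 2SO3
Check atoms: O: 10≠6, S: 4≠2
Not balanced

No, not balanced


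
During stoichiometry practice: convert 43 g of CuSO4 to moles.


M(CuSO4) = 159.62 g/mol
n = mass/M = 43/159.62 = 0.2694 mol

0.2694 mol


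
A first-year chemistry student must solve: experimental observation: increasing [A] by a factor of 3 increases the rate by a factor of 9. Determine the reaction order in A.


rate ∝ [A]^n
3^n = 9 → n = 2
Order in A: 2

2


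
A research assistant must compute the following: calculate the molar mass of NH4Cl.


M(NH4Cl) = 1×14.01 + 4×1.008 + 1×35.45
= 14.01 + 4.03 + 35.45
= 53.49 g/mol

53.49 g/mol


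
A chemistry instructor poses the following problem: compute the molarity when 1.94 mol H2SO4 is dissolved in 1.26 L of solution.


M = n/V = 1.94/1.26 = 1.540 mol/L

1.540 M


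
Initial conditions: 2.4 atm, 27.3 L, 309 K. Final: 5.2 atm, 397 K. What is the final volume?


P1V1/T1 = P2V2/T2
V2 = P1V1T2/(T1P2)
= 2.4×27.3×397/(309×5.2)
= 16.188 L

16.188 L


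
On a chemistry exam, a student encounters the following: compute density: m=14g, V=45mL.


ρ = mass/volume
= 14/45
= 0.311 g/mL

0.311 g/mL


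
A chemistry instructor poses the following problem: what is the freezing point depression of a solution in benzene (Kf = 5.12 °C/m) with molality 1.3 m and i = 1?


ΔTf = Kf × m × i
= 5.12 × 1.3 × 1
= 6.656 °C

6.656 °C


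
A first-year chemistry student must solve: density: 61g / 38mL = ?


ρ = mass/volume
= 61/38
= 1.605 g/mL

1.605 g/mL


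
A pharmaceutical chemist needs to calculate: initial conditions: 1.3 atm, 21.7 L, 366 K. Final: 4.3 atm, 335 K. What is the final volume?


P1V1/T1 = P2V2/T2
V2 = P1V1T2/(T1P2)
= 1.3×21.7×335/(366×4.3)
= 6.005 L

6.005 L


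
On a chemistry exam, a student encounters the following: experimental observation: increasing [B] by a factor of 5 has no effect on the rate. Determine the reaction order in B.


rate ∝ [B]^n
rate ∝ [B]^0
Order in B: 0

0


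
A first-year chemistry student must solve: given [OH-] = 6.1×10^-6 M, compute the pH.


pOH = -log10([OH-]) = -log10(6.1×10^-6)
= 6 - log10(6.1) = 5.21
pH = 14 - pOH = 14 - 5.21 = 8.79

8.79


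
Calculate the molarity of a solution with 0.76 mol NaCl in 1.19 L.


M = n/V = 0.76/1.19 = 0.639 mol/L

0.639 M


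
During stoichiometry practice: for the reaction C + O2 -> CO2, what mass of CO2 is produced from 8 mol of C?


Mole ratio CO2:C = 1:1
n(CO2) = 8 × 1/1 = 8.000 mol
mass = 8.000 × 44.01 = 352.08 g

352.08 g


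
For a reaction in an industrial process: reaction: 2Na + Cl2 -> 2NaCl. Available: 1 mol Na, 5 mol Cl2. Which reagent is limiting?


Mole ratio available / coefficient:
  Na: 1/2 = 0.500
  Cl2: 5/1 = 5.000
Smaller ratio is limiting.

Na


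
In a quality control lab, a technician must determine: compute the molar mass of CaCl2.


M(CaCl2) = 1×40.08 + 2×35.45
= 40.08 + 70.9
= 110.98 g/mol

110.98 g/mol


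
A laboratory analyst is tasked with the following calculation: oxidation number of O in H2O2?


Peroxide: O is -1
Oxidation number: -1

-1


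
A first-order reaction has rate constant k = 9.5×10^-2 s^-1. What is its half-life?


t½ = ln2/k = 0.693147/(9.5×10^-2 s^-1)
= 7.296 s

7.296 s


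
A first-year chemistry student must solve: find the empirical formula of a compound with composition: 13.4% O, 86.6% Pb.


Assume 100 g sample. Moles of each element:
  O: 13.4/16.0 = 0.838 mol
  Pb: 86.6/207.2 = 0.418 mol
Divide by smallest (0.418):
  O: 0.838/0.418 = 2.0
  Pb: 0.418/0.418 = 1.0
Empirical formula: PbO2

PbO2


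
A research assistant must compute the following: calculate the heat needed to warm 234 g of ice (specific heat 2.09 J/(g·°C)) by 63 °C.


q = mcΔT = 234 × 2.09 × 63
= 30810.78 J

30810.78 J


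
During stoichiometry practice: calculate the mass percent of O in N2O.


M(N2O) = 2×14.01 + 1×16.0 = 44.02 g/mol
Mass of O = 1 × 16.0 = 16.00 g/mol
% O = 16.00/44.02 × 100 = 36.35%

36.35%


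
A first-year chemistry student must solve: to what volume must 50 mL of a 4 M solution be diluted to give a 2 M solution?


C1V1 = C2V2
4 × 50 = 2 × V2
V2 = 200/2 = 100.0 mL

100.0 mL


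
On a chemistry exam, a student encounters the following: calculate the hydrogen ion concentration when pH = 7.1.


[H+] = 10^(-pH) = 10^(-7.1)
= 7.94×10^-8 M

7.94×10^-8 M


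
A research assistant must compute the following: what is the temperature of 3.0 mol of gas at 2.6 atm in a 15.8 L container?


PV = nRT  (R = 0.08206 L·atm/(mol·K))
T = PV/(nR) = 2.6×15.8/(3.0×0.08206)
= 41.08/0.246180
= 166.87 K

166.87 K


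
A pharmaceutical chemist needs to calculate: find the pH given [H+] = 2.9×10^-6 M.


pH = -log10([H+]) = -log10(2.9×10^-6)
= 6 - log10(2.9)
= 6 - 0.46
= 5.54

5.54


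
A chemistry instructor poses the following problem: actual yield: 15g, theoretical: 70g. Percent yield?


% yield = actual/theoretical × 100
= 15/70 × 100
= 21.43%

21.43%


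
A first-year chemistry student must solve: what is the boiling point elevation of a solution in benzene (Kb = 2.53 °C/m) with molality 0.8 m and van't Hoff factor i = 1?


ΔTb = Kb × m × i
= 2.53 × 0.8 × 1
= 2.024 °C

2.024 °C


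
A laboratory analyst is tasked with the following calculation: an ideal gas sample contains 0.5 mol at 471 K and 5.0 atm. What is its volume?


PV = nRT  (R = 0.08206 L·atm/(mol·K))
V = nRT/P = 0.5×0.08206×471/5.0
= 3.865 L

3.865 L


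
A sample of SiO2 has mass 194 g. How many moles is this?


M(SiO2) = 60.09 g/mol
n = mass/M = 194/60.09 = 3.2285 mol

3.2285 mol


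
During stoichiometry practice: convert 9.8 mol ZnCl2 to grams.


M(ZnCl2) = 136.28 g/mol
mass = n × M = 9.8 × 136.28 = 1335.54 g

1335.54 g


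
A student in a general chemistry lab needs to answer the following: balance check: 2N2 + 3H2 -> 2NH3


Equation: 2N2 + 3H2 -> 2NH3
Check atoms: H: 6=6, N: 4≠2
Not balanced

No, not balanced


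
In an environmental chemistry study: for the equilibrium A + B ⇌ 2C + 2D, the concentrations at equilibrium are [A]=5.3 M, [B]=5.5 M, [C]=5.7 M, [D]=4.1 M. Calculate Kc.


Kc = [C]^2[D]^2/([A][B])
= (5.7^2 × 4.1^2)/(5.3^1 × 5.5^1)
= 546.1569/29.15
= 18.74

18.74


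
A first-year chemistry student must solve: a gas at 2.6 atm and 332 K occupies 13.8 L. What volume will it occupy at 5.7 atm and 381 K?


P1V1/T1 = P2V2/T2
V2 = P1V1T2/(T1P2)
= 2.6×13.8×381/(332×5.7)
= 7.224 L

7.224 L


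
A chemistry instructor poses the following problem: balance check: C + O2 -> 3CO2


Equation: C + O2 -> 3CO2
Check atoms: C: 1≠3, O: 2≠6
Not balanced

No, not balanced


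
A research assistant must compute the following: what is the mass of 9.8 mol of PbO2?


M(PbO2) = 239.2 g/mol
mass = n × M = 9.8 × 239.2 = 2344.16 g

2344.16 g


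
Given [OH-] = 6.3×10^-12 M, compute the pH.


pOH = -log10([OH-]) = -log10(6.3×10^-12)
= 12 - log10(6.3) = 11.2
pH = 14 - pOH = 14 - 11.2 = 2.8

2.8


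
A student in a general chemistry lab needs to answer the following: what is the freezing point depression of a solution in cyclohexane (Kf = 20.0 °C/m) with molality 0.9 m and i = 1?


ΔTf = Kf × m × i
= 20.0 × 0.9 × 1
= 18.0 °C

18.0 °C


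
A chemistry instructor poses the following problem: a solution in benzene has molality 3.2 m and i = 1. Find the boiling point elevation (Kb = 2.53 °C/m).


ΔTb = Kb × m × i
= 2.53 × 3.2 × 1
= 8.096 °C

8.096 °C


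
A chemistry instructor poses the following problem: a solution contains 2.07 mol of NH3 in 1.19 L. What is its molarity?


M = n/V = 2.07/1.19 = 1.739 mol/L

1.739 M


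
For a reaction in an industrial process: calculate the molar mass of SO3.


M(SO3) = 1×32.07 + 3×16.0
= 32.07 + 48.0
= 80.07 g/mol

80.07 g/mol


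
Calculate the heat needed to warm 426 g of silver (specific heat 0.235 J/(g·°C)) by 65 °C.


q = mcΔT = 426 × 0.235 × 65
= 6507.15 J

6507.15 J


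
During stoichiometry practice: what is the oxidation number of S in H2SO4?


2(+1) + x + 4(-2) = 0, so x = +6
Oxidation number: +6

+6


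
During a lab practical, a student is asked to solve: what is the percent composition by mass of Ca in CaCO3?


M(CaCO3) = 1×40.08 + 1×12.01 + 3×16.0 = 100.09 g/mol
Mass of Ca = 1 × 40.08 = 40.08 g/mol
% Ca = 40.08/100.09 × 100 = 40.04%

40.04%


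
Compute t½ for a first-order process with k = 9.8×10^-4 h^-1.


t½ = ln2/k = 0.693147/(9.8×10^-4 h^-1)
= 707.3 h

707.3 h


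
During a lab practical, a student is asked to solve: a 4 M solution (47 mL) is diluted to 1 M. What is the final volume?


C1V1 = C2V2
4 × 47 = 1 × V2
V2 = 188/1 = 188.0 mL

188.0 mL


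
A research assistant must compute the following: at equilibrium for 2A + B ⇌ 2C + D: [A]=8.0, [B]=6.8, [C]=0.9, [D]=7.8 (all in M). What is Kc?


Kc = [C]^2[D]/([A]^2[B])
= (0.9^2 × 7.8^1)/(8.0^2 × 6.8^1)
= 6.318/435.2
= 0.01452

0.01452
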